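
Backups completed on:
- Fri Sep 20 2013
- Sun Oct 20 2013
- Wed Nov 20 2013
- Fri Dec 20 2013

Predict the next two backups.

Mon Jan 20 2014, Thu Feb 20 2014

Each date is the 20th; the gaps (30, 31, 30) track the month lengths.
The rule is the 20th of each month.
January 2014: Mon Jan 20 2014.
February 2014: Thu Feb 20 2014.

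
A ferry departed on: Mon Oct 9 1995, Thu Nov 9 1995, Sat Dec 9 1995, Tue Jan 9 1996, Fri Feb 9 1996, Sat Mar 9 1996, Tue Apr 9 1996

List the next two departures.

Thu May 9 1996, Sun Jun 9 1996

Gaps: 31, 30, 31, 31, 29, 31 days — not constant. Every event is on the 9th of the month.
Pattern: the 9th of each month.
May 1996: Thu May 9 1996.
Next: June 1996 → Sun Jun 9 1996.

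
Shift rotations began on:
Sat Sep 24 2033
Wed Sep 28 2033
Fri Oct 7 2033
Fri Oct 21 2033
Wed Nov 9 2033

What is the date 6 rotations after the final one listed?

Fri Jun 16 2034

The spacing grows by 5 each time: 4, 9, 14, 19 days.
Next gap: 24 days. Wed Nov 9 2033 + 24 days = Sat Dec 3 2033.
Next gap: 29 days. Sat Dec 3 2033 + 29 days = Sun Jan 1 2034.
Next gap: 34 days. Sun Jan 1 2034 + 34 days = Sat Feb 4 2034.
Next gap: 39 days. Sat Feb 4 2034 + 39 days = Wed Mar 15 2034.
Next gap: 44 days. Wed Mar 15 2034 + 44 days = Fri Apr 28 2034.
Next gap: 49 days. Fri Apr 28 2034 + 49 days = Fri Jun 16 2034.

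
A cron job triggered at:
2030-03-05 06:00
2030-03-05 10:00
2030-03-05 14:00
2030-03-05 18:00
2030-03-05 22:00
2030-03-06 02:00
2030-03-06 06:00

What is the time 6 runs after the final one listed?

Spacing: 4, 4, 4, 4, 4, 4 h — constant 4 h.
2030-03-06 06:00 + 4 h = 2030-03-06 10:00.
2030-03-06 10:00 + 4 h = 2030-03-06 14:00.
2030-03-06 14:00 + 4 h = 2030-03-06 18:00.
2030-03-06 18:00 + 4 h = 2030-03-06 22:00.
2030-03-06 22:00 + 4 h = 2030-03-07 02:00.
2030-03-07 02:00 + 4 h = 2030-03-07 06:00.

2030-03-07 06:00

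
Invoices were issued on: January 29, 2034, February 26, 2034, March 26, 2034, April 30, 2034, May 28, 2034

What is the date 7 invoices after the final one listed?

December 31, 2034

These are Sundays with 28, 28, 35, 28-day gaps.
Each is the final Sunday of its month — January 29, 2034 is past the 28th, so '4th Sunday' doesn't fit.
Last Sunday of June 2034: June 25, 2034.
July 2034 ends with Sunday July 30, 2034.
August 2034 ends with Sunday August 27, 2034.
September 2034 ends with Sunday September 24, 2034.
October 2034 ends with Sunday October 29, 2034.
November 2034 ends with Sunday November 26, 2034.
Last Sunday of December 2034: December 31, 2034.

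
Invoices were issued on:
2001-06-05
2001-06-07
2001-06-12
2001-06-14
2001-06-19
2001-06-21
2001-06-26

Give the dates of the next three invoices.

2001-06-28, 2001-07-03, 2001-07-05

The gap pattern 2, 5, 2, 5, 2, 5 repeats every 2 events.
These are the Tuesdays and Thursdays of each week.
Next Thursday: 2001-06-28.
The following Tuesday is 2001-07-03.
Next Thursday: 2001-07-05.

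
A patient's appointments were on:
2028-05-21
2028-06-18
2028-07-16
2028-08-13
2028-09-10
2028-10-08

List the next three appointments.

The spacing is 28, 28, 28, 28, 28 days — always 28 days.
2028-10-08 + 28 days = 2028-11-05.
2028-11-05 + 28 days = 2028-12-03.
2028-12-03 + 28 days = 2028-12-31.

2028-11-05, 2028-12-03, 2028-12-31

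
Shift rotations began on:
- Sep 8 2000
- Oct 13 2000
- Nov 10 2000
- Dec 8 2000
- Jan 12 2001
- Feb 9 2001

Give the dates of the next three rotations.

Mar 9 2001, Apr 13 2001, May 11 2001

Gaps: 35, 28, 28, 35, 28 days — a mix of 28 and 35. Every date is a Friday.
Each is the 2nd Friday of its month.
March 2001 — 2nd Friday is Mar 9 2001.
2nd Friday of April 2001: Apr 13 2001.
May 2001 — 2nd Friday is May 11 2001.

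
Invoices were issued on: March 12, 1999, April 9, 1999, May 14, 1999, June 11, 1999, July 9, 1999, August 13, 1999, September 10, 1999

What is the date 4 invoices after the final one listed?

January 14, 2000

These are Fridays at 28- or 35-day spacing (28, 35, 28, 28, 35, 28).
The pattern: 2nd Friday of the month.
2nd Friday of October 1999: October 8, 1999.
November 1999 — 2nd Friday is November 12, 1999.
2nd Friday of December 1999: December 10, 1999.
2nd Friday of January 2000: January 14, 2000.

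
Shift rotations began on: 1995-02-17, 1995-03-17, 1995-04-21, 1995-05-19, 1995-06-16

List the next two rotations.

1995-07-21, 1995-08-18

Gaps: 28, 35, 28, 28 days — a mix of 28 and 35. Every date is a Friday.
Each is the 3rd Friday of its month.
3rd Friday of July 1995: 1995-07-21.
August 1995 — 3rd Friday is 1995-08-18.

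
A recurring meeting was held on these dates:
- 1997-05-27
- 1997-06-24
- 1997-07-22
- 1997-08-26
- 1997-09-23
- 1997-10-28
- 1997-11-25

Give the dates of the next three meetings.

1997-12-23, 1998-01-27, 1998-02-24

These are Tuesdays at 28- or 35-day spacing (28, 28, 35, 28, 35, 28).
The pattern: 4th Tuesday of the month.
4th Tuesday of December 1997: 1997-12-23.
4th Tuesday of January 1998: 1998-01-27.
4th Tuesday of February 1998: 1998-02-24.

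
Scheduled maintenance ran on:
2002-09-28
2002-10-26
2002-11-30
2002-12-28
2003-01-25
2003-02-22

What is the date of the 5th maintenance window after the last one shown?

2003-07-26

These are Saturdays with 28, 35, 28, 28, 28-day gaps.
Each is the final Saturday of its month — 2002-11-30 is past the 28th, so '4th Saturday' doesn't fit.
March 2003 ends with Saturday 2003-03-29.
Last Saturday of April 2003: 2003-04-26.
May 2003 ends with Saturday 2003-05-31.
Last Saturday of June 2003: 2003-06-28.
Last Saturday of July 2003: 2003-07-26.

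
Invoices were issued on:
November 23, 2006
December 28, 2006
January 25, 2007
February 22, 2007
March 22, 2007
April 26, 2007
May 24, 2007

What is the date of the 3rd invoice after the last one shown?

August 23, 2007

All dates are Thursdays, 35, 28, 28, 28, 35, 28 days apart.
Specifically, the 4th Thursday of each month.
June 2007 — 4th Thursday is June 28, 2007.
July 2007 — 4th Thursday is July 26, 2007.
4th Thursday of August 2007: August 23, 2007.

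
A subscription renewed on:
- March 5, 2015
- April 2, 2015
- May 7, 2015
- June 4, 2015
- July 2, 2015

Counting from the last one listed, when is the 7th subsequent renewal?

February 4, 2016

These are Thursdays at 28- or 35-day spacing (28, 35, 28, 28).
The pattern: 1st Thursday of the month.
August 2015 — 1st Thursday is August 6, 2015.
September 2015 — 1st Thursday is September 3, 2015.
October 2015 — 1st Thursday is October 1, 2015.
November 2015 — 1st Thursday is November 5, 2015.
December 2015 — 1st Thursday is December 3, 2015.
January 2016 — 1st Thursday is January 7, 2016.
1st Thursday of February 2016: February 4, 2016.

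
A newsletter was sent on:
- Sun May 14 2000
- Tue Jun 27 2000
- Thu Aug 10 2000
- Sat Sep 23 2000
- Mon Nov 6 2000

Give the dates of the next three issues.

Gaps between consecutive events: 44, 44, 44, 44 days — a constant 44-day interval.
Mon Nov 6 2000 + 44 days = Wed Dec 20 2000.
Wed Dec 20 2000 + 44 days = Fri Feb 2 2001.
Fri Feb 2 2001 + 44 days = Sun Mar 18 2001.

Wed Dec 20 2000, Fri Feb 2 2001, Sun Mar 18 2001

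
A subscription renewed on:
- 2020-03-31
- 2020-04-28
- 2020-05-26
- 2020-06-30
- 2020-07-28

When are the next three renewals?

2020-08-25, 2020-09-29, 2020-10-27

These are Tuesdays with 28, 28, 35, 28-day gaps.
Each is the final Tuesday of its month — 2020-03-31 is past the 28th, so '4th Tuesday' doesn't fit.
August 2020 ends with Tuesday 2020-08-25.
September 2020 ends with Tuesday 2020-09-29.
Last Tuesday of October 2020: 2020-10-27.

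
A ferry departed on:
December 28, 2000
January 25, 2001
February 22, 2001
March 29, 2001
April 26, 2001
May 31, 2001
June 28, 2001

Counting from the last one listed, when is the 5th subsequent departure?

Every date is a Thursday; gaps 28, 28, 35, 28, 35, 28 days.
Each is the last Thursday of its month (at least one falls on the 29th or later, ruling out '4th Thursday').
July 2001 ends with Thursday July 26, 2001.
Last Thursday of August 2001: August 30, 2001.
Last Thursday of September 2001: September 27, 2001.
Last Thursday of October 2001: October 25, 2001.
November 2001 ends with Thursday November 29, 2001.

November 29, 2001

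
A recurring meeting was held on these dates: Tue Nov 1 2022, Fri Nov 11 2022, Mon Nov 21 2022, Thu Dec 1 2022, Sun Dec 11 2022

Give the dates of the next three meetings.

Wed Dec 21 2022, Sat Dec 31 2022, Tue Jan 10 2023

Gaps between consecutive events: 10, 10, 10, 10 days — a constant 10-day interval.
Sun Dec 11 2022 + 10 days = Wed Dec 21 2022.
Wed Dec 21 2022 + 10 days = Sat Dec 31 2022.
Sat Dec 31 2022 + 10 days = Tue Jan 10 2023.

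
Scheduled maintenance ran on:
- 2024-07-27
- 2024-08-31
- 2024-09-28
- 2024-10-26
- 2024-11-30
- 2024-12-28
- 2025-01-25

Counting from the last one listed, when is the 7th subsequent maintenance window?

2025-08-30

Every date is a Saturday; gaps 35, 28, 28, 35, 28, 28 days.
Each is the last Saturday of its month (at least one falls on the 29th or later, ruling out '4th Saturday').
Last Saturday of February 2025: 2025-02-22.
Last Saturday of March 2025: 2025-03-29.
Last Saturday of April 2025: 2025-04-26.
May 2025 ends with Saturday 2025-05-31.
June 2025 ends with Saturday 2025-06-28.
Last Saturday of July 2025: 2025-07-26.
August 2025 ends with Saturday 2025-08-30.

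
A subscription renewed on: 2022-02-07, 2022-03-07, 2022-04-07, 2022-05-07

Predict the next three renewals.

Each date is the 7th; the gaps (28, 31, 30) track the month lengths.
The rule is the 7th of each month.
Next: June 2022 → 2022-06-07.
Next: July 2022 → 2022-07-07.
Next: August 2022 → 2022-08-07.

2022-06-07, 2022-07-07, 2022-08-07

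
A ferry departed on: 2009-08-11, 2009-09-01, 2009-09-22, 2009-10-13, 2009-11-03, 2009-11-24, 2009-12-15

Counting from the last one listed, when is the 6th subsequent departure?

2010-04-20

The spacing is 21, 21, 21, 21, 21, 21 days — always 21 days.
2009-12-15 + 21 days = 2010-01-05.
2010-01-05 + 21 days = 2010-01-26.
2010-01-26 + 21 days = 2010-02-16.
2010-02-16 + 21 days = 2010-03-09.
2010-03-09 + 21 days = 2010-03-30.
2010-03-30 + 21 days = 2010-04-20.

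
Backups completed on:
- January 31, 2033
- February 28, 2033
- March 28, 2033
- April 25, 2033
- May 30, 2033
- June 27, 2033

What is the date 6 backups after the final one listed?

December 26, 2033

These are Mondays with 28, 28, 28, 35, 28-day gaps.
Each is the final Monday of its month — January 31, 2033 is past the 28th, so '4th Monday' doesn't fit.
Last Monday of July 2033: July 25, 2033.
August 2033 ends with Monday August 29, 2033.
September 2033 ends with Monday September 26, 2033.
October 2033 ends with Monday October 31, 2033.
November 2033 ends with Monday November 28, 2033.
Last Monday of December 2033: December 26, 2033.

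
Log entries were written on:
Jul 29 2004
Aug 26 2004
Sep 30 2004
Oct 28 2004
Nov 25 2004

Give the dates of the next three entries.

Dec 30 2004, Jan 27 2005, Feb 24 2005

All Thursdays; the gaps (28, 35, 28, 28) vary with month length.
This is the last Thursday of each month.
Last Thursday of December 2004: Dec 30 2004.
Last Thursday of January 2005: Jan 27 2005.
February 2005 ends with Thursday Feb 24 2005.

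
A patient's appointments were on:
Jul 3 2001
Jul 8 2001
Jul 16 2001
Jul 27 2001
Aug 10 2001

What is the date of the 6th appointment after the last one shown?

Jan 4 2002

The spacing grows by 3 each time: 5, 8, 11, 14 days.
Next gap: 17 days. Aug 10 2001 + 17 days = Aug 27 2001.
Next gap: 20 days. Aug 27 2001 + 20 days = Sep 16 2001.
Next gap: 23 days. Sep 16 2001 + 23 days = Oct 9 2001.
Next gap: 26 days. Oct 9 2001 + 26 days = Nov 4 2001.
Next gap: 29 days. Nov 4 2001 + 29 days = Dec 3 2001.
Next gap: 32 days. Dec 3 2001 + 32 days = Jan 4 2002.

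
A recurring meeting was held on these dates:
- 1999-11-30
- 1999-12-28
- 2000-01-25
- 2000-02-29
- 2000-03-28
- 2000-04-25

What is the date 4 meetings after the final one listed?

2000-08-29

All Tuesdays; the gaps (28, 28, 35, 28, 28) vary with month length.
This is the last Tuesday of each month.
May 2000 ends with Tuesday 2000-05-30.
Last Tuesday of June 2000: 2000-06-27.
July 2000 ends with Tuesday 2000-07-25.
Last Tuesday of August 2000: 2000-08-29.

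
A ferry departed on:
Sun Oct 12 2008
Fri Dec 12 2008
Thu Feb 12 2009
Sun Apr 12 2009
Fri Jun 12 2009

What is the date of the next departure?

Each date is the 12th; the gaps (61, 62, 59, 61) track the month lengths.
The rule is the 12th of every 2 months.
August 2009: Wed Aug 12 2009.

Wed Aug 12 2009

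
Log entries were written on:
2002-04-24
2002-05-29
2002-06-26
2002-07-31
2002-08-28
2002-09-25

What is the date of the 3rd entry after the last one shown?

All Wednesdays; the gaps (35, 28, 35, 28, 28) vary with month length.
This is the last Wednesday of each month.
Last Wednesday of October 2002: 2002-10-30.
November 2002 ends with Wednesday 2002-11-27.
Last Wednesday of December 2002: 2002-12-25.

2002-12-25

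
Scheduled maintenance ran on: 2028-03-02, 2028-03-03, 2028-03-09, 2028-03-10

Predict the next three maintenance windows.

2028-03-16, 2028-03-17, 2028-03-23

Gaps: 1, 6, 1 days — not constant, but cyclic with period 2.
The events fall on every Thursday and Friday.
The following Thursday is 2028-03-16.
Next Friday: 2028-03-17.
Next Thursday: 2028-03-23.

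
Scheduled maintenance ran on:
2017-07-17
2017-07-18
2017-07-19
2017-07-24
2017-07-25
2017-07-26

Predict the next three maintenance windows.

Every event lands on a Monday or Tuesday or Wednesday (gaps cycle 1, 1, 5, 1, 1).
So the schedule is: every Monday, Tuesday and Wednesday.
Next Monday: 2017-07-31.
The following Tuesday is 2017-08-01.
Next Wednesday: 2017-08-02.

2017-07-31, 2017-08-01, 2017-08-02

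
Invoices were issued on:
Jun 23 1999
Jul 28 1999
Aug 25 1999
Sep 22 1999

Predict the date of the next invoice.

All dates are Wednesdays, 35, 28, 28 days apart.
Specifically, the 4th Wednesday of each month.
October 1999 — 4th Wednesday is Oct 27 1999.

Oct 27 1999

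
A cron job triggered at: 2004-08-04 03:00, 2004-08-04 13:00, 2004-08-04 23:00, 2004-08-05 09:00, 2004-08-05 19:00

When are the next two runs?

2004-08-06 05:00, 2004-08-06 15:00

Gaps: 10, 10, 10, 10 hours — each event is 10 hours after the previous one.
2004-08-05 19:00 + 10 h = 2004-08-06 05:00.
2004-08-06 05:00 + 10 h = 2004-08-06 15:00.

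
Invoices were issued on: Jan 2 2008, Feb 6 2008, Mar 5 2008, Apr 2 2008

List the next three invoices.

These are Wednesdays at 28- or 35-day spacing (35, 28, 28).
The pattern: 1st Wednesday of the month.
May 2008 — 1st Wednesday is May 7 2008.
June 2008 — 1st Wednesday is Jun 4 2008.
1st Wednesday of July 2008: Jul 2 2008.

May 7 2008, Jun 4 2008, Jul 2 2008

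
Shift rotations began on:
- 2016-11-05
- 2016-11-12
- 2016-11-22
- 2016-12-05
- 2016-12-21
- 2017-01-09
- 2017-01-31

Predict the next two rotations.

Intervals are 7, 10, 13, 16, 19, 22 days — an arithmetic progression with common difference 3.
Next gap: 25 days. 2017-01-31 + 25 days = 2017-02-25.
Next gap: 28 days. 2017-02-25 + 28 days = 2017-03-25.

2017-02-25, 2017-03-25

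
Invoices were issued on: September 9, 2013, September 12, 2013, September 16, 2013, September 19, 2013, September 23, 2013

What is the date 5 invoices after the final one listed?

October 10, 2013

Gaps: 3, 4, 3, 4 days — not constant, but cyclic with period 2.
The events fall on every Monday and Thursday.
The following Thursday is September 26, 2013.
Next Monday: September 30, 2013.
Next Thursday: October 3, 2013.
Next Monday: October 7, 2013.
Next Thursday: October 10, 2013.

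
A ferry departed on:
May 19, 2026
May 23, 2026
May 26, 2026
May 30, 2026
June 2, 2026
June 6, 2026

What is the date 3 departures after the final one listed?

June 16, 2026

The gap pattern 4, 3, 4, 3, 4 repeats every 2 events.
These are the Tuesdays and Saturdays of each week.
Next Tuesday: June 9, 2026.
The following Saturday is June 13, 2026.
The following Tuesday is June 16, 2026.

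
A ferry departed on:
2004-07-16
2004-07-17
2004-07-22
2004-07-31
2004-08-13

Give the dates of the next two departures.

2004-08-30, 2004-09-20

The spacing grows by 4 each time: 1, 5, 9, 13 days.
Next gap: 17 days. 2004-08-13 + 17 days = 2004-08-30.
Next gap: 21 days. 2004-08-30 + 21 days = 2004-09-20.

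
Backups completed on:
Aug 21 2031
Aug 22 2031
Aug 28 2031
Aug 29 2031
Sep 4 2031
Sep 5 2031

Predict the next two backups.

Gaps: 1, 6, 1, 6, 1 days — not constant, but cyclic with period 2.
The events fall on every Thursday and Friday.
The following Thursday is Sep 11 2031.
The following Friday is Sep 12 2031.

Sep 11 2031, Sep 12 2031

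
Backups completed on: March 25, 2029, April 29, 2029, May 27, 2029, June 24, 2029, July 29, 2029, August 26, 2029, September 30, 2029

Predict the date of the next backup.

All Sundays; the gaps (35, 28, 28, 35, 28, 35) vary with month length.
This is the last Sunday of each month.
October 2029 ends with Sunday October 28, 2029.

October 28, 2029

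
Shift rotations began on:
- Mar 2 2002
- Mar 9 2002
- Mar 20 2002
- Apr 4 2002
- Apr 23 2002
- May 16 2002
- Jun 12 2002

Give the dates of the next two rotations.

Intervals are 7, 11, 15, 19, 23, 27 days — an arithmetic progression with common difference 4.
Next gap: 31 days. Jun 12 2002 + 31 days = Jul 13 2002.
Next gap: 35 days. Jul 13 2002 + 35 days = Aug 17 2002.

Jul 13 2002, Aug 17 2002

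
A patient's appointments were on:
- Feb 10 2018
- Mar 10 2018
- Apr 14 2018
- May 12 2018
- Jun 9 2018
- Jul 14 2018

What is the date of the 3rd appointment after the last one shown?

Oct 13 2018

Gaps: 28, 35, 28, 28, 35 days — a mix of 28 and 35. Every date is a Saturday.
Each is the 2nd Saturday of its month.
August 2018 — 2nd Saturday is Aug 11 2018.
2nd Saturday of September 2018: Sep 8 2018.
October 2018 — 2nd Saturday is Oct 13 2018.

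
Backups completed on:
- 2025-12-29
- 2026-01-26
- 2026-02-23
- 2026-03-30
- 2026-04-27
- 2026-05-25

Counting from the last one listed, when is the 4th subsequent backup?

2026-09-28

All Mondays; the gaps (28, 28, 35, 28, 28) vary with month length.
This is the last Monday of each month.
June 2026 ends with Monday 2026-06-29.
Last Monday of July 2026: 2026-07-27.
August 2026 ends with Monday 2026-08-31.
September 2026 ends with Monday 2026-09-28.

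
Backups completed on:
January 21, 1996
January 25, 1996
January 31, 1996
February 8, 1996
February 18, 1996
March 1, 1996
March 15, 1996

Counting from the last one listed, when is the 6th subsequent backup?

July 19, 1996

Intervals are 4, 6, 8, 10, 12, 14 days — an arithmetic progression with common difference 2.
Next gap: 16 days. March 15, 1996 + 16 days = March 31, 1996.
Next gap: 18 days. March 31, 1996 + 18 days = April 18, 1996.
Next gap: 20 days. April 18, 1996 + 20 days = May 8, 1996.
Next gap: 22 days. May 8, 1996 + 22 days = May 30, 1996.
Next gap: 24 days. May 30, 1996 + 24 days = June 23, 1996.
Next gap: 26 days. June 23, 1996 + 26 days = July 19, 1996.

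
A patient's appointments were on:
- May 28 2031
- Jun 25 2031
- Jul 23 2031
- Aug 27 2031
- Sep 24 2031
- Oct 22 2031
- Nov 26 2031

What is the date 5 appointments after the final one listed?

All dates are Wednesdays, 28, 28, 35, 28, 28, 35 days apart.
Specifically, the 4th Wednesday of each month.
4th Wednesday of December 2031: Dec 24 2031.
January 2032 — 4th Wednesday is Jan 28 2032.
February 2032 — 4th Wednesday is Feb 25 2032.
March 2032 — 4th Wednesday is Mar 24 2032.
4th Wednesday of April 2032: Apr 28 2032.

Apr 28 2032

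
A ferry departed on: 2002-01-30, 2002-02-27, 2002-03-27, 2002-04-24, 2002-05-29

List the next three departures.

Every date is a Wednesday; gaps 28, 28, 28, 35 days.
Each is the last Wednesday of its month (at least one falls on the 29th or later, ruling out '4th Wednesday').
June 2002 ends with Wednesday 2002-06-26.
Last Wednesday of July 2002: 2002-07-31.
August 2002 ends with Wednesday 2002-08-28.

2002-06-26, 2002-07-31, 2002-08-28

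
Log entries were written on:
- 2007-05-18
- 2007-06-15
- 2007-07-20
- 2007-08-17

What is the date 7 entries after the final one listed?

2008-03-21

These are Fridays at 28- or 35-day spacing (28, 35, 28).
The pattern: 3rd Friday of the month.
September 2007 — 3rd Friday is 2007-09-21.
3rd Friday of October 2007: 2007-10-19.
November 2007 — 3rd Friday is 2007-11-16.
3rd Friday of December 2007: 2007-12-21.
3rd Friday of January 2008: 2008-01-18.
3rd Friday of February 2008: 2008-02-15.
3rd Friday of March 2008: 2008-03-21.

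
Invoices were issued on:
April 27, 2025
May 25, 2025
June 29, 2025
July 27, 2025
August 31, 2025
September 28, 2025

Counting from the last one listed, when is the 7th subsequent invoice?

Every date is a Sunday; gaps 28, 35, 28, 35, 28 days.
Each is the last Sunday of its month (at least one falls on the 29th or later, ruling out '4th Sunday').
Last Sunday of October 2025: October 26, 2025.
Last Sunday of November 2025: November 30, 2025.
Last Sunday of December 2025: December 28, 2025.
January 2026 ends with Sunday January 25, 2026.
February 2026 ends with Sunday February 22, 2026.
March 2026 ends with Sunday March 29, 2026.
Last Sunday of April 2026: April 26, 2026.

April 26, 2026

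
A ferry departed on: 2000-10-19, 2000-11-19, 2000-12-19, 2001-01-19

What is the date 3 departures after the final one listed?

Gaps: 31, 30, 31 days — not constant. Every event is on the 19th of the month.
Pattern: the 19th of each month.
February 2001: 2001-02-19.
March 2001: 2001-03-19.
April 2001: 2001-04-19.

2001-04-19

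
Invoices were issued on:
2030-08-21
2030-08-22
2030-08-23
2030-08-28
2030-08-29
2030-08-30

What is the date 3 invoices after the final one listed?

The gap pattern 1, 1, 5, 1, 1 repeats every 3 events.
These are the Wednesdays, Thursdays and Fridays of each week.
Next Wednesday: 2030-09-04.
The following Thursday is 2030-09-05.
The following Friday is 2030-09-06.

2030-09-06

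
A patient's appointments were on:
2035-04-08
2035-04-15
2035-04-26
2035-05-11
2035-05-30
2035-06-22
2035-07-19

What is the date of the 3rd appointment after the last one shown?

2035-11-01

The spacing grows by 4 each time: 7, 11, 15, 19, 23, 27 days.
Next gap: 31 days. 2035-07-19 + 31 days = 2035-08-19.
Next gap: 35 days. 2035-08-19 + 35 days = 2035-09-23.
Next gap: 39 days. 2035-09-23 + 39 days = 2035-11-01.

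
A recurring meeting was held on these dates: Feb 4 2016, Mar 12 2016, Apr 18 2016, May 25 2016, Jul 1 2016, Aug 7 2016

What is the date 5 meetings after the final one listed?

Every event comes 37 days after the last (37, 37, 37, 37, 37).
Aug 7 2016 + 37 days = Sep 13 2016.
Sep 13 2016 + 37 days = Oct 20 2016.
Oct 20 2016 + 37 days = Nov 26 2016.
Nov 26 2016 + 37 days = Jan 2 2017.
Jan 2 2017 + 37 days = Feb 8 2017.

Feb 8 2017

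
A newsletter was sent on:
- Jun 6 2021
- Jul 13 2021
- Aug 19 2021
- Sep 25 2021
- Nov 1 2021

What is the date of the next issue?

Dec 8 2021

The spacing is 37, 37, 37, 37 days — always 37 days.
Nov 1 2021 + 37 days = Dec 8 2021.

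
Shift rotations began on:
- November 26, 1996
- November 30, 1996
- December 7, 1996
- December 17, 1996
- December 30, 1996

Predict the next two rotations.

Gaps: 4, 7, 10, 13 days — each gap is 3 larger than the previous one.
Next gap: 16 days. December 30, 1996 + 16 days = January 15, 1997.
Next gap: 19 days. January 15, 1997 + 19 days = February 3, 1997.

January 15, 1997; February 3, 1997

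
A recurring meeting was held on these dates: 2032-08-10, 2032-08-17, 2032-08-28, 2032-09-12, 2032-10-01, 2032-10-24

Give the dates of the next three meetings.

2032-11-20, 2032-12-21, 2033-01-25

Gaps: 7, 11, 15, 19, 23 days — each gap is 4 larger than the previous one.
Next gap: 27 days. 2032-10-24 + 27 days = 2032-11-20.
Next gap: 31 days. 2032-11-20 + 31 days = 2032-12-21.
Next gap: 35 days. 2032-12-21 + 35 days = 2033-01-25.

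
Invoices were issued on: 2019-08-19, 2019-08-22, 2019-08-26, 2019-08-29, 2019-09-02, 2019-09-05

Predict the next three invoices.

Every event lands on a Monday or Thursday (gaps cycle 3, 4, 3, 4, 3).
So the schedule is: every Monday and Thursday.
Next Monday: 2019-09-09.
The following Thursday is 2019-09-12.
Next Monday: 2019-09-16.

2019-09-09, 2019-09-12, 2019-09-16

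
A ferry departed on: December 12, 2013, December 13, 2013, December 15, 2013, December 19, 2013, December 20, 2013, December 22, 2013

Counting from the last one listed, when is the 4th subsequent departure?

Every event lands on a Thursday or Friday or Sunday (gaps cycle 1, 2, 4, 1, 2).
So the schedule is: every Thursday, Friday and Sunday.
The following Thursday is December 26, 2013.
The following Friday is December 27, 2013.
Next Sunday: December 29, 2013.
Next Thursday: January 2, 2014.

January 2, 2014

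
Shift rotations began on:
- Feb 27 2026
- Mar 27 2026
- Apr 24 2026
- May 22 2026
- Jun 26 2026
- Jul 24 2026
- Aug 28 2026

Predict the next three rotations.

Sep 25 2026, Oct 23 2026, Nov 27 2026

These are Fridays at 28- or 35-day spacing (28, 28, 28, 35, 28, 35).
The pattern: 4th Friday of the month.
4th Friday of September 2026: Sep 25 2026.
4th Friday of October 2026: Oct 23 2026.
November 2026 — 4th Friday is Nov 27 2026.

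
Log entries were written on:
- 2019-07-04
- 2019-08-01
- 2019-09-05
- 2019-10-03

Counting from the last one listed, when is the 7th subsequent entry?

2020-05-07

All dates are Thursdays, 28, 35, 28 days apart.
Specifically, the 1st Thursday of each month.
1st Thursday of November 2019: 2019-11-07.
1st Thursday of December 2019: 2019-12-05.
1st Thursday of January 2020: 2020-01-02.
1st Thursday of February 2020: 2020-02-06.
March 2020 — 1st Thursday is 2020-03-05.
1st Thursday of April 2020: 2020-04-02.
May 2020 — 1st Thursday is 2020-05-07.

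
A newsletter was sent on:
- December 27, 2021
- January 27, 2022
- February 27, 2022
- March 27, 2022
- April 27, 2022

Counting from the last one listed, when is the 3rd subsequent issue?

The day-of-month is always 27 (31, 31, 28, 31 days between events).
So this recurs on the 27th of each month.
May 2022: May 27, 2022.
June 2022: June 27, 2022.
Next: July 2022 → July 27, 2022.

July 27, 2022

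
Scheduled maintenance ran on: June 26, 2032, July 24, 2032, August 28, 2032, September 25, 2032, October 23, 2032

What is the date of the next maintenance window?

November 27, 2032

Gaps: 28, 35, 28, 28 days — a mix of 28 and 35. Every date is a Saturday.
Each is the 4th Saturday of its month.
4th Saturday of November 2032: November 27, 2032.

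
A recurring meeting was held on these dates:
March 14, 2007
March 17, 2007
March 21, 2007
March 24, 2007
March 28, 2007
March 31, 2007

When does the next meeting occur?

Every event lands on a Wednesday or Saturday (gaps cycle 3, 4, 3, 4, 3).
So the schedule is: every Wednesday and Saturday.
The following Wednesday is April 4, 2007.

April 4, 2007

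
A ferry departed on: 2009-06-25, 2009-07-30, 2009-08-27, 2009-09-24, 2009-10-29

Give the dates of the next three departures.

2009-11-26, 2009-12-31, 2010-01-28

All Thursdays; the gaps (35, 28, 28, 35) vary with month length.
This is the last Thursday of each month.
November 2009 ends with Thursday 2009-11-26.
Last Thursday of December 2009: 2009-12-31.
January 2010 ends with Thursday 2010-01-28.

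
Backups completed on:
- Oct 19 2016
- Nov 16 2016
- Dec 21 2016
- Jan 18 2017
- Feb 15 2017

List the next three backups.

Mar 15 2017, Apr 19 2017, May 17 2017

These are Wednesdays at 28- or 35-day spacing (28, 35, 28, 28).
The pattern: 3rd Wednesday of the month.
3rd Wednesday of March 2017: Mar 15 2017.
3rd Wednesday of April 2017: Apr 19 2017.
May 2017 — 3rd Wednesday is May 17 2017.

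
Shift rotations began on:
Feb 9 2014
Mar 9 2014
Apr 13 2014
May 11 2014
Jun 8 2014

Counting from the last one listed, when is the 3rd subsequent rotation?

Sep 14 2014

Gaps: 28, 35, 28, 28 days — a mix of 28 and 35. Every date is a Sunday.
Each is the 2nd Sunday of its month.
July 2014 — 2nd Sunday is Jul 13 2014.
2nd Sunday of August 2014: Aug 10 2014.
September 2014 — 2nd Sunday is Sep 14 2014.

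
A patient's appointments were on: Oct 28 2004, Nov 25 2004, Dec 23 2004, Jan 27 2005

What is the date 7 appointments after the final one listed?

Aug 25 2005

All dates are Thursdays, 28, 28, 35 days apart.
Specifically, the 4th Thursday of each month.
4th Thursday of February 2005: Feb 24 2005.
4th Thursday of March 2005: Mar 24 2005.
4th Thursday of April 2005: Apr 28 2005.
4th Thursday of May 2005: May 26 2005.
June 2005 — 4th Thursday is Jun 23 2005.
4th Thursday of July 2005: Jul 28 2005.
4th Thursday of August 2005: Aug 25 2005.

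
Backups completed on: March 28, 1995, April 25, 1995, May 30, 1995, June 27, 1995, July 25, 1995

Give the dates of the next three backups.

These are Tuesdays with 28, 35, 28, 28-day gaps.
Each is the final Tuesday of its month — May 30, 1995 is past the 28th, so '4th Tuesday' doesn't fit.
August 1995 ends with Tuesday August 29, 1995.
September 1995 ends with Tuesday September 26, 1995.
October 1995 ends with Tuesday October 31, 1995.

August 29, 1995; September 26, 1995; October 31, 1995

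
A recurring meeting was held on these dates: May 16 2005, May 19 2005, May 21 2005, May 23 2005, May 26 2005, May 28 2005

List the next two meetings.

Every event lands on a Monday or Thursday or Saturday (gaps cycle 3, 2, 2, 3, 2).
So the schedule is: every Monday, Thursday and Saturday.
The following Monday is May 30 2005.
Next Thursday: Jun 2 2005.

May 30 2005, Jun 2 2005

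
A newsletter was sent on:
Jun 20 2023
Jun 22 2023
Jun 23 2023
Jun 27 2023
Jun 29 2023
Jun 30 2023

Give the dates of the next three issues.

Gaps: 2, 1, 4, 2, 1 days — not constant, but cyclic with period 3.
The events fall on every Tuesday, Thursday and Friday.
The following Tuesday is Jul 4 2023.
Next Thursday: Jul 6 2023.
Next Friday: Jul 7 2023.

Jul 4 2023, Jul 6 2023, Jul 7 2023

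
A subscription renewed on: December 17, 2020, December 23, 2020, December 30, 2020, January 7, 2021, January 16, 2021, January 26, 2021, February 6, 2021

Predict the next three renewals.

Intervals are 6, 7, 8, 9, 10, 11 days — an arithmetic progression with common difference 1.
Next gap: 12 days. February 6, 2021 + 12 days = February 18, 2021.
Next gap: 13 days. February 18, 2021 + 13 days = March 3, 2021.
Next gap: 14 days. March 3, 2021 + 14 days = March 17, 2021.

February 18, 2021; March 3, 2021; March 17, 2021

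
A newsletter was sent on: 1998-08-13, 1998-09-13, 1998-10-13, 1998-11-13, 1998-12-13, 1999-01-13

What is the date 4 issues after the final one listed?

1999-05-13

Each date is the 13th; the gaps (31, 30, 31, 30, 31) track the month lengths.
The rule is the 13th of each month.
February 1999: 1999-02-13.
March 1999: 1999-03-13.
April 1999: 1999-04-13.
Next: May 1999 → 1999-05-13.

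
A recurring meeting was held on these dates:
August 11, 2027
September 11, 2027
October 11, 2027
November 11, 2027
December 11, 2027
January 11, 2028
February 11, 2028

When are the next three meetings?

Each date is the 11th; the gaps (31, 30, 31, 30, 31, 31) track the month lengths.
The rule is the 11th of each month.
Next: March 2028 → March 11, 2028.
April 2028: April 11, 2028.
Next: May 2028 → May 11, 2028.

March 11, 2028; April 11, 2028; May 11, 2028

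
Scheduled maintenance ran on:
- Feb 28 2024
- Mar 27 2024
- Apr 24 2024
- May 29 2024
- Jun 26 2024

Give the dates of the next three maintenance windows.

Jul 31 2024, Aug 28 2024, Sep 25 2024

Every date is a Wednesday; gaps 28, 28, 35, 28 days.
Each is the last Wednesday of its month (at least one falls on the 29th or later, ruling out '4th Wednesday').
July 2024 ends with Wednesday Jul 31 2024.
August 2024 ends with Wednesday Aug 28 2024.
September 2024 ends with Wednesday Sep 25 2024.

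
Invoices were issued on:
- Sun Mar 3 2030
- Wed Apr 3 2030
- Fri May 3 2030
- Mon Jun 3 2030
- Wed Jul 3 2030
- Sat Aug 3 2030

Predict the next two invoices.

Tue Sep 3 2030, Thu Oct 3 2030

The day-of-month is always 3 (31, 30, 31, 30, 31 days between events).
So this recurs on the 3rd of each month.
Next: September 2030 → Tue Sep 3 2030.
October 2030: Thu Oct 3 2030.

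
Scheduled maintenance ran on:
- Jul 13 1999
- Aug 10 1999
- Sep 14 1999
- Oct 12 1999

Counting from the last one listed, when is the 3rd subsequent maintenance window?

These are Tuesdays at 28- or 35-day spacing (28, 35, 28).
The pattern: 2nd Tuesday of the month.
2nd Tuesday of November 1999: Nov 9 1999.
December 1999 — 2nd Tuesday is Dec 14 1999.
2nd Tuesday of January 2000: Jan 11 2000.

Jan 11 2000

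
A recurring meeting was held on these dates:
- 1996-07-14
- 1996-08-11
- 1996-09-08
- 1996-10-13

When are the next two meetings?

All dates are Sundays, 28, 28, 35 days apart.
Specifically, the 2nd Sunday of each month.
2nd Sunday of November 1996: 1996-11-10.
2nd Sunday of December 1996: 1996-12-08.

1996-11-10, 1996-12-08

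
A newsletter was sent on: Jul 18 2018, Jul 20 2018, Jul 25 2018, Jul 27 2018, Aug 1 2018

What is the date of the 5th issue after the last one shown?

Gaps: 2, 5, 2, 5 days — not constant, but cyclic with period 2.
The events fall on every Wednesday and Friday.
The following Friday is Aug 3 2018.
Next Wednesday: Aug 8 2018.
The following Friday is Aug 10 2018.
Next Wednesday: Aug 15 2018.
The following Friday is Aug 17 2018.

Aug 17 2018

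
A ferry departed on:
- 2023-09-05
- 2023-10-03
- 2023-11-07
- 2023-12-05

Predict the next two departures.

Gaps: 28, 35, 28 days — a mix of 28 and 35. Every date is a Tuesday.
Each is the 1st Tuesday of its month.
1st Tuesday of January 2024: 2024-01-02.
1st Tuesday of February 2024: 2024-02-06.

2024-01-02, 2024-02-06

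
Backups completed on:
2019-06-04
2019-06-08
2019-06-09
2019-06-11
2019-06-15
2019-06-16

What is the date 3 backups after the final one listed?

Every event lands on a Tuesday or Saturday or Sunday (gaps cycle 4, 1, 2, 4, 1).
So the schedule is: every Tuesday, Saturday and Sunday.
The following Tuesday is 2019-06-18.
Next Saturday: 2019-06-22.
Next Sunday: 2019-06-23.

2019-06-23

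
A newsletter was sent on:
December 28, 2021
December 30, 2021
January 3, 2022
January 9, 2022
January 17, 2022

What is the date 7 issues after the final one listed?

May 9, 2022

Gaps: 2, 4, 6, 8 days — each gap is 2 larger than the previous one.
Next gap: 10 days. January 17, 2022 + 10 days = January 27, 2022.
Next gap: 12 days. January 27, 2022 + 12 days = February 8, 2022.
Next gap: 14 days. February 8, 2022 + 14 days = February 22, 2022.
Next gap: 16 days. February 22, 2022 + 16 days = March 10, 2022.
Next gap: 18 days. March 10, 2022 + 18 days = March 28, 2022.
Next gap: 20 days. March 28, 2022 + 20 days = April 17, 2022.
Next gap: 22 days. April 17, 2022 + 22 days = May 9, 2022.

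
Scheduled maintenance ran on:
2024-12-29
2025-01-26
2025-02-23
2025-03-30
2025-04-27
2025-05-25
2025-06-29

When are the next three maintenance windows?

2025-07-27, 2025-08-31, 2025-09-28

Every date is a Sunday; gaps 28, 28, 35, 28, 28, 35 days.
Each is the last Sunday of its month (at least one falls on the 29th or later, ruling out '4th Sunday').
July 2025 ends with Sunday 2025-07-27.
Last Sunday of August 2025: 2025-08-31.
September 2025 ends with Sunday 2025-09-28.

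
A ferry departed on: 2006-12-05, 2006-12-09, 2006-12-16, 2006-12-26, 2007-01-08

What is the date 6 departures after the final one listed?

Intervals are 4, 7, 10, 13 days — an arithmetic progression with common difference 3.
Next gap: 16 days. 2007-01-08 + 16 days = 2007-01-24.
Next gap: 19 days. 2007-01-24 + 19 days = 2007-02-12.
Next gap: 22 days. 2007-02-12 + 22 days = 2007-03-06.
Next gap: 25 days. 2007-03-06 + 25 days = 2007-03-31.
Next gap: 28 days. 2007-03-31 + 28 days = 2007-04-28.
Next gap: 31 days. 2007-04-28 + 31 days = 2007-05-29.

2007-05-29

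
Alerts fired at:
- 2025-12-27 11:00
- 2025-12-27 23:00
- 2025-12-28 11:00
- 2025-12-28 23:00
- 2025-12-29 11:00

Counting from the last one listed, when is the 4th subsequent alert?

The interval is a steady 12 hours (12, 12, 12, 12).
2025-12-29 11:00 + 12 h = 2025-12-29 23:00.
2025-12-29 23:00 + 12 h = 2025-12-30 11:00.
2025-12-30 11:00 + 12 h = 2025-12-30 23:00.
2025-12-30 23:00 + 12 h = 2025-12-31 11:00.

2025-12-31 11:00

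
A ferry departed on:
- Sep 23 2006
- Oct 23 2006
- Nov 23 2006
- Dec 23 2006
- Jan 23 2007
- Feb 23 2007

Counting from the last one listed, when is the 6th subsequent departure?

Each date is the 23rd; the gaps (30, 31, 30, 31, 31) track the month lengths.
The rule is the 23rd of each month.
March 2007: Mar 23 2007.
April 2007: Apr 23 2007.
May 2007: May 23 2007.
June 2007: Jun 23 2007.
Next: July 2007 → Jul 23 2007.
Next: August 2007 → Aug 23 2007.

Aug 23 2007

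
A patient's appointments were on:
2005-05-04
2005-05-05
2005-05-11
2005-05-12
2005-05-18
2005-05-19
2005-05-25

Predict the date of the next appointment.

Every event lands on a Wednesday or Thursday (gaps cycle 1, 6, 1, 6, 1, 6).
So the schedule is: every Wednesday and Thursday.
Next Thursday: 2005-05-26.

2005-05-26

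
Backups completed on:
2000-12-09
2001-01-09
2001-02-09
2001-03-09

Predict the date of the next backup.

2001-04-09

Each date is the 9th; the gaps (31, 31, 28) track the month lengths.
The rule is the 9th of each month.
April 2001: 2001-04-09.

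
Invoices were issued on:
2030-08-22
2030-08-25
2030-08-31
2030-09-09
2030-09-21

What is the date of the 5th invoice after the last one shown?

2031-01-04

Gaps: 3, 6, 9, 12 days — each gap is 3 larger than the previous one.
Next gap: 15 days. 2030-09-21 + 15 days = 2030-10-06.
Next gap: 18 days. 2030-10-06 + 18 days = 2030-10-24.
Next gap: 21 days. 2030-10-24 + 21 days = 2030-11-14.
Next gap: 24 days. 2030-11-14 + 24 days = 2030-12-08.
Next gap: 27 days. 2030-12-08 + 27 days = 2031-01-04.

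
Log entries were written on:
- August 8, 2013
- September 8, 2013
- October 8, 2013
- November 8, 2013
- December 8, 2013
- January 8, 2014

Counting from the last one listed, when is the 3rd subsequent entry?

April 8, 2014

Gaps: 31, 30, 31, 30, 31 days — not constant. Every event is on the 8th of the month.
Pattern: the 8th of each month.
Next: February 2014 → February 8, 2014.
Next: March 2014 → March 8, 2014.
Next: April 2014 → April 8, 2014.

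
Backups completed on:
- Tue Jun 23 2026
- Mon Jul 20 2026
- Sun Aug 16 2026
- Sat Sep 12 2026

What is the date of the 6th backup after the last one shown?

Sun Feb 21 2027

The spacing is 27, 27, 27 days — always 27 days.
Sat Sep 12 2026 + 27 days = Fri Oct 9 2026.
Fri Oct 9 2026 + 27 days = Thu Nov 5 2026.
Thu Nov 5 2026 + 27 days = Wed Dec 2 2026.
Wed Dec 2 2026 + 27 days = Tue Dec 29 2026.
Tue Dec 29 2026 + 27 days = Mon Jan 25 2027.
Mon Jan 25 2027 + 27 days = Sun Feb 21 2027.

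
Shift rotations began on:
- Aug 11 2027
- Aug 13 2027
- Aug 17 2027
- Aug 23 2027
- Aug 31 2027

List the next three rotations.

Intervals are 2, 4, 6, 8 days — an arithmetic progression with common difference 2.
Next gap: 10 days. Aug 31 2027 + 10 days = Sep 10 2027.
Next gap: 12 days. Sep 10 2027 + 12 days = Sep 22 2027.
Next gap: 14 days. Sep 22 2027 + 14 days = Oct 6 2027.

Sep 10 2027, Sep 22 2027, Oct 6 2027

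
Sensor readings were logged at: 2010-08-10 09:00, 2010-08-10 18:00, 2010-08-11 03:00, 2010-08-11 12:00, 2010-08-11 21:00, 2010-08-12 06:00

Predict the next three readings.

2010-08-12 15:00, 2010-08-13 00:00, 2010-08-13 09:00

The interval is a steady 9 hours (9, 9, 9, 9, 9).
2010-08-12 06:00 + 9 h = 2010-08-12 15:00.
2010-08-12 15:00 + 9 h = 2010-08-13 00:00.
2010-08-13 00:00 + 9 h = 2010-08-13 09:00.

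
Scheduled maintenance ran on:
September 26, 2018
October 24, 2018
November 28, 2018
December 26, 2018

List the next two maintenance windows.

All dates are Wednesdays, 28, 35, 28 days apart.
Specifically, the 4th Wednesday of each month.
4th Wednesday of January 2019: January 23, 2019.
4th Wednesday of February 2019: February 27, 2019.

January 23, 2019; February 27, 2019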